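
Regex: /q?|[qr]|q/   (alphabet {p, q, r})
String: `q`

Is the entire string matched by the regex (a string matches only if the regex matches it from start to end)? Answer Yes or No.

Yes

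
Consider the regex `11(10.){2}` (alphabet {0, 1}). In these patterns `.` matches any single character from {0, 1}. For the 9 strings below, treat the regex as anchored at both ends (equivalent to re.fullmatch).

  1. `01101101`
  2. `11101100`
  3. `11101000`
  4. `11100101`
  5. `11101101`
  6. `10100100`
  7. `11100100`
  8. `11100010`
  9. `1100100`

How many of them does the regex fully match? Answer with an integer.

1 → no match — must start with `1110`
2 → match
3 → no match
4 → match
5 → match
6 → no match — must start with `1110`
7 → match
8 → no match
9 → no match — must start with `1110`
Total matched: 4

4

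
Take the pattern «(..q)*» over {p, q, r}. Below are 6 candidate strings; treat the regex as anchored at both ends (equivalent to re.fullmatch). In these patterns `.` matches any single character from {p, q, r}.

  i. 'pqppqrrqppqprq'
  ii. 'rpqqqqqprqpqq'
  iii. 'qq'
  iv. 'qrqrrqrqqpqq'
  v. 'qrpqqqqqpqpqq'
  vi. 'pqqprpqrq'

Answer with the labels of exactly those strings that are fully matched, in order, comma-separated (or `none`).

iv

i → no match
ii → no match
iii → no match
iv → match
v → no match
vi → no match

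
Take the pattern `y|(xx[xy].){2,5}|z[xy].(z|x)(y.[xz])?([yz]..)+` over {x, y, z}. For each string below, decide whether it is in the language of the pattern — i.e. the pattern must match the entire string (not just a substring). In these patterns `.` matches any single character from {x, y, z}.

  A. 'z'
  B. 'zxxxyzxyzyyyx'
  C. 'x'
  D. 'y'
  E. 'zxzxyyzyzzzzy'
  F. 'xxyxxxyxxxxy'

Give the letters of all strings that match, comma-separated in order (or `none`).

B, D, E, F

A → no match
B → match
C → no match
D → match
E → match
F → match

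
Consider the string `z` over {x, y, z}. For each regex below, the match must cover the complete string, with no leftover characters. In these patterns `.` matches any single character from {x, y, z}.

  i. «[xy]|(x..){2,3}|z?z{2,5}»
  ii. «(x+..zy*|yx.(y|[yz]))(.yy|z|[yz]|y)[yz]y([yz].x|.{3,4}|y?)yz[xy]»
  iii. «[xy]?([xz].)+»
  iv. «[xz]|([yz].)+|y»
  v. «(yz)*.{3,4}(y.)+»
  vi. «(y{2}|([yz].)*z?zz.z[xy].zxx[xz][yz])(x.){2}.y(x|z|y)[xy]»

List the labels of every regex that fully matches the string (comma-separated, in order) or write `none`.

iv

i → no match
ii → no match
iii → no match
iv → match
v → no match
vi → no match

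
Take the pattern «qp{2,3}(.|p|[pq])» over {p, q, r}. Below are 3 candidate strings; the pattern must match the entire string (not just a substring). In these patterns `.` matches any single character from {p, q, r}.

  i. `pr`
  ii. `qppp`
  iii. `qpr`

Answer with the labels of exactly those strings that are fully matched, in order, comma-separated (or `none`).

ii

i → no match — must start with `qp`
ii → match
iii → no match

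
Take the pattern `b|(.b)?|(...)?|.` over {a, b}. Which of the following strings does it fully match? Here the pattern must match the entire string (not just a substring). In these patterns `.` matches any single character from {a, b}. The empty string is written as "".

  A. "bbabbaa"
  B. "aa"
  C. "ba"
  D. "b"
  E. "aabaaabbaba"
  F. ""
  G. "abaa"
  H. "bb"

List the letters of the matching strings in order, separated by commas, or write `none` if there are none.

A → no match
B → no match
C → no match
D → match
E → no match
F → match
G → no match
H → match

D, F, H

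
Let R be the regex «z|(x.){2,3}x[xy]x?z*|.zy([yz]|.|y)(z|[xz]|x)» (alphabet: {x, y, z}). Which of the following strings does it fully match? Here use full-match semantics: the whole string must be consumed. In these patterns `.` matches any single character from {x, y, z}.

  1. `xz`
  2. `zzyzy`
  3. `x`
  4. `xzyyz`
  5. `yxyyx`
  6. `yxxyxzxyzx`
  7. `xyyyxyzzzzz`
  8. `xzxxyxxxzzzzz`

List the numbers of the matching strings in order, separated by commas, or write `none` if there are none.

4

1 → no match
2 → no match
3 → no match
4 → match
5 → no match
6 → no match
7 → no match
8 → no match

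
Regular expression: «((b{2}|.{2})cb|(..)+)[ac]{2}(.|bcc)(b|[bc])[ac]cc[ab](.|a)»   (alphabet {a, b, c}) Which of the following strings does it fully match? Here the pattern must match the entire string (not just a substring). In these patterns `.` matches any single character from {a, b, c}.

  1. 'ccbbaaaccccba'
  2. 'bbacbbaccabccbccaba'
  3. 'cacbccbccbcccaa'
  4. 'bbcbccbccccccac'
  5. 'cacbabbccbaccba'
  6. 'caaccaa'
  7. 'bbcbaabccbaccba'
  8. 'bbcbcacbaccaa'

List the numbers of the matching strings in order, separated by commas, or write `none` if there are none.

1, 3, 4, 7, 8

1 → match
2 → no match
3 → match
4 → match
5 → no match
6 → no match
7 → match
8 → match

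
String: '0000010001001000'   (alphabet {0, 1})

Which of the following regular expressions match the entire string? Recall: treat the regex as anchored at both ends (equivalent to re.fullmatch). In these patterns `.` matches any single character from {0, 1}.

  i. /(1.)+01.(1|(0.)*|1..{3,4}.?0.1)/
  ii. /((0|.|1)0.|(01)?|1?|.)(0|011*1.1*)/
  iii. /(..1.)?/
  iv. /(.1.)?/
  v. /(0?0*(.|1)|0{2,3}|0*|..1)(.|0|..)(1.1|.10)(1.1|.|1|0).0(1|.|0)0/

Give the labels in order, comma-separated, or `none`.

i → no match — must start with '1'
ii → no match
iii → no match
iv → no match
v → match

v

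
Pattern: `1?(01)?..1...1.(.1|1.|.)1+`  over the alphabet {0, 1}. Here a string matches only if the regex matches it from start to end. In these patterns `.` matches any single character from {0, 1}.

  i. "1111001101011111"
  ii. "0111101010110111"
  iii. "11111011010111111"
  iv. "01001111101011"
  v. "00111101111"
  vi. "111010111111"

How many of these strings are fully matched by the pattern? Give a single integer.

i → match
ii → no match
iii → match
iv → match
v → no match
vi → match
Total matched: 4

4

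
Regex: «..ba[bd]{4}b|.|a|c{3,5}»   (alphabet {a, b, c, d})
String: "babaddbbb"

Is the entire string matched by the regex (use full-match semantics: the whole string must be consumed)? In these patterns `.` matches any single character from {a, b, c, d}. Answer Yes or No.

Yes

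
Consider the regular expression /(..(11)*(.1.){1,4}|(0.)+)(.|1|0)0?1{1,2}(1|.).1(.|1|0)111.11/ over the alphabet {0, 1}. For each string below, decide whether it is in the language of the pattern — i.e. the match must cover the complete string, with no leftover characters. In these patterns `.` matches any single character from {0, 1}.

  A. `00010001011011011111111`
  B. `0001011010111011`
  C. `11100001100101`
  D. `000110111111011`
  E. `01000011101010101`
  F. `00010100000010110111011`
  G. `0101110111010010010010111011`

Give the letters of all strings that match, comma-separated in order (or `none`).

A → match
B → match
C → no match — must end with `11`
D → match
E → no match — must end with `11`
F → match
G → no match

A, B, D, F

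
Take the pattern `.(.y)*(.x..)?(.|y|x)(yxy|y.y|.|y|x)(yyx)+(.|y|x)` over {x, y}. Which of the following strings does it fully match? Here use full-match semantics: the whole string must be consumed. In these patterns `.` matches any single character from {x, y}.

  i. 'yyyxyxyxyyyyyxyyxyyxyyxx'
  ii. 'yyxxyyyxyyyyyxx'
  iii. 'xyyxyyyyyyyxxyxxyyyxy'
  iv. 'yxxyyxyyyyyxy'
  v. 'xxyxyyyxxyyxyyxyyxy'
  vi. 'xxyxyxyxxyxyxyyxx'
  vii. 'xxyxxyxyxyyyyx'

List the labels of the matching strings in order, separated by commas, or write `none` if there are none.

i → match
ii → no match
iii → match
iv → match
v → match
vi → match
vii → no match

i, iii, iv, v, vi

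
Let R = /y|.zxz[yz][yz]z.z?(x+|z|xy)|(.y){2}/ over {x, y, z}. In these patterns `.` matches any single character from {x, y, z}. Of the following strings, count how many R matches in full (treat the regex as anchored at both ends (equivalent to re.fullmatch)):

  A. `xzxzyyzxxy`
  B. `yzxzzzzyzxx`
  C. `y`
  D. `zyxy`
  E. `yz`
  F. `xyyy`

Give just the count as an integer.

5

A → match
B → match
C → match
D → match
E → no match
F → match
Total matched: 5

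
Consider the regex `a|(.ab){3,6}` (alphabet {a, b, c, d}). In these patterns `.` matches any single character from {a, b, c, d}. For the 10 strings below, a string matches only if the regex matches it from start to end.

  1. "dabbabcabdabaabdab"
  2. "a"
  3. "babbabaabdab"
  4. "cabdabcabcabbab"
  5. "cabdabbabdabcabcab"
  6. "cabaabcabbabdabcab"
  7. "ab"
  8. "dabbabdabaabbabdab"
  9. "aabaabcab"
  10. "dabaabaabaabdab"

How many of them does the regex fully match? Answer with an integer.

1 → match
2 → match
3 → match
4 → match
5 → match
6 → match
7 → no match
8 → match
9 → match
10 → match
Total matched: 9

9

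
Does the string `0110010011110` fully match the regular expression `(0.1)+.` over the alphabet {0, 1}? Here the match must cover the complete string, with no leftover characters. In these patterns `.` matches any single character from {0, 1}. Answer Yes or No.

No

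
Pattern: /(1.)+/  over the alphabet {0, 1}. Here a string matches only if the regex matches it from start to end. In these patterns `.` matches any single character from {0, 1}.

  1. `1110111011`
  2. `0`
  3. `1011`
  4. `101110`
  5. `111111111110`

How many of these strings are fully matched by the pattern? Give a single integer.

4

1 → match
2 → no match — must start with `1`
3 → match
4 → match
5 → match
Total matched: 4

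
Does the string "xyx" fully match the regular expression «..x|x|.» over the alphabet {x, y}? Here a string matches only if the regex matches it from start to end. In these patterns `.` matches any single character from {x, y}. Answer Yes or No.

Yes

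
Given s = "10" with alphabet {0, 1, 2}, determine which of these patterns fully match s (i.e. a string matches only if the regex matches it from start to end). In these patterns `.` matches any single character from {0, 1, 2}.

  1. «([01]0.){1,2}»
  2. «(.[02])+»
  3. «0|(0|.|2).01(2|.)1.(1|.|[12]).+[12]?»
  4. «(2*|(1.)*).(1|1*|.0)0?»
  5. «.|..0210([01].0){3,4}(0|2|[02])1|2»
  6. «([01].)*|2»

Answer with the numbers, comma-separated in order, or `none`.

2, 4, 6

1 → no match
2 → match
3 → no match
4 → match
5 → no match
6 → match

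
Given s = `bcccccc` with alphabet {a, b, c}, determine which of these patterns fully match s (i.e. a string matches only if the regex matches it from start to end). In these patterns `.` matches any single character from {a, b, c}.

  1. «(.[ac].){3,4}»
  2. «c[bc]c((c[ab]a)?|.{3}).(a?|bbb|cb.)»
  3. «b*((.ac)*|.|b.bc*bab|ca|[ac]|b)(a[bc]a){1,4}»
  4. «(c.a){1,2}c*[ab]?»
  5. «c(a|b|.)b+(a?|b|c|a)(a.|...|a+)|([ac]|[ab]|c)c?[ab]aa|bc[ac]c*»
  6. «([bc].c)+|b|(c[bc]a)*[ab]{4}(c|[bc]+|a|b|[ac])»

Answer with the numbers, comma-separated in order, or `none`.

5

1 → no match
2 → no match — must start with `c`
3 → no match — must end with `a`
4 → no match — must start with `c`
5 → match
6 → no match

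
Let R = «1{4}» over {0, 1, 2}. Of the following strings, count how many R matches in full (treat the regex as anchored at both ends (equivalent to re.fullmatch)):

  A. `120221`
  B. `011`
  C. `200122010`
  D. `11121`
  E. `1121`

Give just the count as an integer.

A. `120221` → no match
B. `011` → no match — must start with `1`
C. `200122010` → no match — must start with `1`
D. `11121` → no match
E. `1121` → no match
Total matched: 0

0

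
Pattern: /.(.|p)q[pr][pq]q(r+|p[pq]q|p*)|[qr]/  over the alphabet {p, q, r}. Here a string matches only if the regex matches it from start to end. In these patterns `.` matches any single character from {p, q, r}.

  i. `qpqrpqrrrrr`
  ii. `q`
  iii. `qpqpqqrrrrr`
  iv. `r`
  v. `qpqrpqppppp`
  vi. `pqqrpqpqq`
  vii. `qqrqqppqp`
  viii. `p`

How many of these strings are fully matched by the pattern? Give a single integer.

i → match
ii → match
iii → match
iv → match
v → match
vi → match
vii → no match
viii → no match
Total matched: 6

6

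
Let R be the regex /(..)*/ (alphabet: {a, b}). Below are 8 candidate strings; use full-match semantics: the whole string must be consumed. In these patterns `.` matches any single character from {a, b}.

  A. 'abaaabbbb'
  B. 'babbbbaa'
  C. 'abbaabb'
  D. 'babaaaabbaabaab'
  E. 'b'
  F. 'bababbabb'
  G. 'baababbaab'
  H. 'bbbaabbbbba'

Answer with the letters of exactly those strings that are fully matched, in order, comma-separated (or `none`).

B, G

A → no match
B → match
C → no match
D → no match
E → no match
F → no match
G → match
H → no match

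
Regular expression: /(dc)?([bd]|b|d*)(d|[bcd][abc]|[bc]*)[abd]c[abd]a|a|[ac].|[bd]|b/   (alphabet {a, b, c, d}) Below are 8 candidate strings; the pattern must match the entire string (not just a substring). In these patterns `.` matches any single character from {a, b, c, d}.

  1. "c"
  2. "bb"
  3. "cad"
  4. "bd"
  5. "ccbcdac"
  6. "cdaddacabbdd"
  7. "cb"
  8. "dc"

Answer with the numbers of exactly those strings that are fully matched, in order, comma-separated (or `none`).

1. "c" → no match
2. "bb" → no match
3. "cad" → no match
4. "bd" → no match
5. "ccbcdac" → no match
6. "cdaddacabbdd" → no match
7. "cb" → match
8. "dc" → no match

7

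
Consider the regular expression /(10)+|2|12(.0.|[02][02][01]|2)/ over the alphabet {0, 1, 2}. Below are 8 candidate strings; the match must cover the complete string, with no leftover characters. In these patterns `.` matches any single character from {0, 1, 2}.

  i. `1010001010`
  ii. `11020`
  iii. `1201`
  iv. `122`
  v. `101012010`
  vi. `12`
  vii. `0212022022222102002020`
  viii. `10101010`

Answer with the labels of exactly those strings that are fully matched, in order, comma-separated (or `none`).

iv, viii

i. `1010001010` → no match
ii. `11020` → no match
iii. `1201` → no match
iv. `122` → match
v. `101012010` → no match
vi. `12` → no match
vii → no match
viii. `10101010` → match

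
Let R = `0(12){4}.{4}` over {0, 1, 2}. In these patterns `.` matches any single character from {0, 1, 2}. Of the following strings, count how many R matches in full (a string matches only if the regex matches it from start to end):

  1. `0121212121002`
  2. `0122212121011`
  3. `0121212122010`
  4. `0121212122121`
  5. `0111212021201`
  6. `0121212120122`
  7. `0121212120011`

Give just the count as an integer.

5

1 → match
2 → no match
3 → match
4 → match
5 → no match — must start with `012`
6 → match
7 → match
Total matched: 5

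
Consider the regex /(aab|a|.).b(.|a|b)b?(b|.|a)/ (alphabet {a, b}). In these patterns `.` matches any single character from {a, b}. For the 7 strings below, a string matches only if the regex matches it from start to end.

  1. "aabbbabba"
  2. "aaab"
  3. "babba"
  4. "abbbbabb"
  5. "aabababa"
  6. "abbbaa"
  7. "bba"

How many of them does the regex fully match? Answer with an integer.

2

1 → no match
2 → no match
3 → match
4 → no match
5 → match
6 → no match
7 → no match
Total matched: 2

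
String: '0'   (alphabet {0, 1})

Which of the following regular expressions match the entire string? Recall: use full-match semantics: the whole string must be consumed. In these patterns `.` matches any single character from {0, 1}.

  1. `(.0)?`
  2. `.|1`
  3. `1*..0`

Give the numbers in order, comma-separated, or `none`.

1 → no match
2 → match
3 → no match

2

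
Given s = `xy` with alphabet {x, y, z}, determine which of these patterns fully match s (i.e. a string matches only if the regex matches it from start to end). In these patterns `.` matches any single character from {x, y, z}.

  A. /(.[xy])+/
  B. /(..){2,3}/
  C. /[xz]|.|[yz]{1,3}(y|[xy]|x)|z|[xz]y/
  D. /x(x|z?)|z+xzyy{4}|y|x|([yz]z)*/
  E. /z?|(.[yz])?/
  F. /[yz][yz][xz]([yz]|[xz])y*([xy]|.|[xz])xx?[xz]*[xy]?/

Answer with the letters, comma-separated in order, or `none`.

A → match
B → no match
C → match
D → no match
E → match
F → no match

A, C, E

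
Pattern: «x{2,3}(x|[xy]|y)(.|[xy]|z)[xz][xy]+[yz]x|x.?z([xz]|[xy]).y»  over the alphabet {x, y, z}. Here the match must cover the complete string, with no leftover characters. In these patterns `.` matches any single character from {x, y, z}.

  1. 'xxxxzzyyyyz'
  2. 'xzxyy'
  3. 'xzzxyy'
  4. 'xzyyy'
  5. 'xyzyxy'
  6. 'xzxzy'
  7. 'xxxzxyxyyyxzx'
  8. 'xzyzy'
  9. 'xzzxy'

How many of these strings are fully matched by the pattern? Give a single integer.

8

1. 'xxxxzzyyyyz' → no match
2. 'xzxyy' → match
3. 'xzzxyy' → match
4. 'xzyyy' → match
5. 'xyzyxy' → match
6. 'xzxzy' → match
7 → match
8. 'xzyzy' → match
9. 'xzzxy' → match
Total matched: 8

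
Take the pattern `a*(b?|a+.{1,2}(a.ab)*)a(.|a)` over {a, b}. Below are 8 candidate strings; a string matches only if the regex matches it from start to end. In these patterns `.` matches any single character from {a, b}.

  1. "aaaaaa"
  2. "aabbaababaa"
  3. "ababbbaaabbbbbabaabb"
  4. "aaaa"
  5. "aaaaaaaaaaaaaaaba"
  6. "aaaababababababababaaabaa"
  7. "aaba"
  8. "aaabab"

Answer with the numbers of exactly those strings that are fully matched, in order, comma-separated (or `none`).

1, 4, 6, 8

1 → match
2 → no match
3 → no match
4 → match
5 → no match
6 → match
7 → no match
8 → match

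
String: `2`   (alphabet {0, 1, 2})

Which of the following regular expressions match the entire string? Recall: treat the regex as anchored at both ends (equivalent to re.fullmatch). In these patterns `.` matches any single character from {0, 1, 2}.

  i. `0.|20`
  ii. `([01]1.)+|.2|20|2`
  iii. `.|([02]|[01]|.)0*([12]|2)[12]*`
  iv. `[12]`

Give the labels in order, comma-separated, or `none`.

i → no match
ii → match
iii → match
iv → match

ii, iii, iv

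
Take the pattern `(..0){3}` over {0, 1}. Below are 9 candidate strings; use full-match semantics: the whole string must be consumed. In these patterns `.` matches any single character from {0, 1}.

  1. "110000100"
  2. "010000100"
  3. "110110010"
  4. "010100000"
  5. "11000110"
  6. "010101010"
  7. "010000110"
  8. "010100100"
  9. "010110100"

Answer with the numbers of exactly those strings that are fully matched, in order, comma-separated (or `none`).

1, 2, 3, 4, 7, 8, 9

1 → match
2 → match
3 → match
4 → match
5 → no match
6 → no match
7 → match
8 → match
9 → match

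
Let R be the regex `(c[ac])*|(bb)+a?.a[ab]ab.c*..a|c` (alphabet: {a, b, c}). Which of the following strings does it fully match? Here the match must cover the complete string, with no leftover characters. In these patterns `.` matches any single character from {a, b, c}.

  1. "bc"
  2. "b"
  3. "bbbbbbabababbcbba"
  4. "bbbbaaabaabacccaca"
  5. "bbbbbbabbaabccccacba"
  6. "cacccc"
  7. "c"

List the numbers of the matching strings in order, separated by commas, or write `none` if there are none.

1 → no match
2 → no match
3 → match
4 → no match
5 → no match
6 → match
7 → match

3, 6, 7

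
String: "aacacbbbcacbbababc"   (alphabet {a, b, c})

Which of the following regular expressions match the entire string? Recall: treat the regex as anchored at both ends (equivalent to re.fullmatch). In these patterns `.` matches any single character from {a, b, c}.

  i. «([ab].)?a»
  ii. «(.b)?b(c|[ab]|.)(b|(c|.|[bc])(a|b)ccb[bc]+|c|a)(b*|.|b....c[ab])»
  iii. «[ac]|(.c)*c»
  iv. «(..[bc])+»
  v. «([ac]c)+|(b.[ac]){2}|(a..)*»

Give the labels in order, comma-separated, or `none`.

i → no match — must end with "a"
ii → no match
iii → no match
iv → match
v → no match

iv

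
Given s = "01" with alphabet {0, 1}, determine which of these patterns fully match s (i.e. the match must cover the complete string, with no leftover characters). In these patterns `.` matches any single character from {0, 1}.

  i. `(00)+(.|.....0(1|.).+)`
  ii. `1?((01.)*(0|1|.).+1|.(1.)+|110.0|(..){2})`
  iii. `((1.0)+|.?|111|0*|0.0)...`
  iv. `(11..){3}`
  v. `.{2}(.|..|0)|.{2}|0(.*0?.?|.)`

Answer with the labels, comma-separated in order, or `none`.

v

i → no match — must start with "00"
ii → no match
iii → no match
iv → no match — must start with "11"
v → match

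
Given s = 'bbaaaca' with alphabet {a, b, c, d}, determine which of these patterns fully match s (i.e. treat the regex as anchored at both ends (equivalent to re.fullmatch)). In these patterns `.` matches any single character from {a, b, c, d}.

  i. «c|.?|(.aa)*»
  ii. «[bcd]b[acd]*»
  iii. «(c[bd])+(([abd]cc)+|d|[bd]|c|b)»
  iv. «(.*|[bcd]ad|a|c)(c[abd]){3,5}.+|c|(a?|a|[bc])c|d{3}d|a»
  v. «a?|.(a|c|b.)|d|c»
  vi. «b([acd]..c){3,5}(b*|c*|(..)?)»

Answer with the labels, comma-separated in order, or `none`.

i → no match
ii → match
iii → no match — must start with 'c'
iv → no match
v → no match
vi → no match

ii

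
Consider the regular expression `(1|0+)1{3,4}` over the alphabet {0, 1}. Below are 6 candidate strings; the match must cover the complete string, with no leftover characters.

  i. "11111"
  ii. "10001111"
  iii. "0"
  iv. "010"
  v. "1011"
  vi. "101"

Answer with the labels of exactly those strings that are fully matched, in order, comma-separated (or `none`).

i → match
ii → no match
iii → no match — must end with "1"
iv → no match — must end with "1"
v → no match
vi → no match

i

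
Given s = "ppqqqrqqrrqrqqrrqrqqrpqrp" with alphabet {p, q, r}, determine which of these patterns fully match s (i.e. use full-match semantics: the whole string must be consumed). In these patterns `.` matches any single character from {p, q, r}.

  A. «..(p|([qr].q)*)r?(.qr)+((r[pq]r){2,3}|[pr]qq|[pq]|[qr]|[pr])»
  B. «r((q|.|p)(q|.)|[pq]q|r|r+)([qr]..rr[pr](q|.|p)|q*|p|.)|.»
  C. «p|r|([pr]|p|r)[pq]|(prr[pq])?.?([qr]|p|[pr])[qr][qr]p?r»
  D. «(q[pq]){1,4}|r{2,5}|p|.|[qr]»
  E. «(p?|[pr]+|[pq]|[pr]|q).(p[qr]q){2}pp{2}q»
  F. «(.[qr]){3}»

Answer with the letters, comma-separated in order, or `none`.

A → match
B → no match
C → no match
D → no match
E → no match — must end with "pq"
F → no match

A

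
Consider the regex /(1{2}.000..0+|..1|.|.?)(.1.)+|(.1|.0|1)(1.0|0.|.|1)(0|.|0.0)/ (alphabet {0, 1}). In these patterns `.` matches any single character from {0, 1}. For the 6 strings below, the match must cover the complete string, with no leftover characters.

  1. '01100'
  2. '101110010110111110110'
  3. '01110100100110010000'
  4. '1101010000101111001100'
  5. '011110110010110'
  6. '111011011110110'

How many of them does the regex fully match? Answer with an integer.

1 → no match
2 → match
3 → no match
4 → no match
5 → match
6 → match
Total matched: 3

3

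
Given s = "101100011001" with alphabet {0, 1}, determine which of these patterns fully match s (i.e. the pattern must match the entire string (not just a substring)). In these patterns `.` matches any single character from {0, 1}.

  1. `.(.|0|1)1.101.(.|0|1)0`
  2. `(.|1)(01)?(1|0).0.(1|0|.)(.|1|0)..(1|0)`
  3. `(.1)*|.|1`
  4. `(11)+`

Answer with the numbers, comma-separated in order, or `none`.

2

1 → no match — must end with "0"
2 → match
3 → no match
4 → no match — must start with "11"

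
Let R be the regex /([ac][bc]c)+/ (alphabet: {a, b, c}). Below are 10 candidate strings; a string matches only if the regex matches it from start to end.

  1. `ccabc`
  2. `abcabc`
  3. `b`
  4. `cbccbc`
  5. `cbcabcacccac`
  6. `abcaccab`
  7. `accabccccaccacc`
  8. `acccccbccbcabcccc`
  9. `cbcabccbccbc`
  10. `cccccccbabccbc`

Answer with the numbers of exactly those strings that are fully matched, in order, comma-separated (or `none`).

1 → no match
2 → match
3 → no match — must end with `c`
4 → match
5 → no match
6 → no match — must end with `c`
7 → match
8 → no match
9 → match
10 → no match

2, 4, 7, 9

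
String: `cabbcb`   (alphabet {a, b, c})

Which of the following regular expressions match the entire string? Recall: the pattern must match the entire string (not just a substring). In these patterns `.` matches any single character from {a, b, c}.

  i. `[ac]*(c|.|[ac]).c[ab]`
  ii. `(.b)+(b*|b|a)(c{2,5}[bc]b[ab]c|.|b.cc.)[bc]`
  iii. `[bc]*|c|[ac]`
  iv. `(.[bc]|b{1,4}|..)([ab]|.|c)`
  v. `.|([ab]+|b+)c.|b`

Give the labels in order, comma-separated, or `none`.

i

i → match
ii → no match
iii → no match
iv → no match
v → no match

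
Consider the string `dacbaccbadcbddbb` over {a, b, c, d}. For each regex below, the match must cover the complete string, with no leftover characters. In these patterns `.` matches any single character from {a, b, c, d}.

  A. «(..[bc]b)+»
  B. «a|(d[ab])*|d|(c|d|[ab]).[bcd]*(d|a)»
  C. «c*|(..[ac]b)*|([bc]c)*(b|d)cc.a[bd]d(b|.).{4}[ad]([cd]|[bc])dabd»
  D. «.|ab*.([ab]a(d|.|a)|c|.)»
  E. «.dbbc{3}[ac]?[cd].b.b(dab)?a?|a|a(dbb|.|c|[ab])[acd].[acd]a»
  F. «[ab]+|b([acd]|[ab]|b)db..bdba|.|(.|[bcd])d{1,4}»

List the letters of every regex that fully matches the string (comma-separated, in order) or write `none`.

A

A → match
B → no match
C → no match
D → no match
E → no match
F → no match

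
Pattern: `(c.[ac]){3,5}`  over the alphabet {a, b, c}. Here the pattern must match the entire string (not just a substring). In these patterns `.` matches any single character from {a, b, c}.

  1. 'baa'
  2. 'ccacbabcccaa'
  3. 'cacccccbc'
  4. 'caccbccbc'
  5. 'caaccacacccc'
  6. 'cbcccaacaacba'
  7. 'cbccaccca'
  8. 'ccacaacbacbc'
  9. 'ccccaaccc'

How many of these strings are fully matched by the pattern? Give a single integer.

6

1 → no match — must start with 'c'
2 → no match
3 → match
4 → match
5 → match
6 → no match
7 → match
8 → match
9 → match
Total matched: 6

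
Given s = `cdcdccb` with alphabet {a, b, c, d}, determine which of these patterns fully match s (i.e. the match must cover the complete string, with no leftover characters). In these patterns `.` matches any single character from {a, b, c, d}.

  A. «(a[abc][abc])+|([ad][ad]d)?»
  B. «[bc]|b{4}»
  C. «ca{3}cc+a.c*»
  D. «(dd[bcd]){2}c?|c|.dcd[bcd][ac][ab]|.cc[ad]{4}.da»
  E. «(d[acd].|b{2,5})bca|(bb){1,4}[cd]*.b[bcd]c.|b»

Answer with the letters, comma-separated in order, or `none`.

D

A → no match
B → no match
C → no match — must start with `ca`
D → match
E → no match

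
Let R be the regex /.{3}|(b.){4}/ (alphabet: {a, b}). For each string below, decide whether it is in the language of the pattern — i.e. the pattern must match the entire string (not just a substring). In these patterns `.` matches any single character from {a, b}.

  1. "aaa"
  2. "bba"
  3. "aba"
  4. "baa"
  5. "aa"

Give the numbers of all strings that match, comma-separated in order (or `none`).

1 → match
2 → match
3 → match
4 → match
5 → no match

1, 2, 3, 4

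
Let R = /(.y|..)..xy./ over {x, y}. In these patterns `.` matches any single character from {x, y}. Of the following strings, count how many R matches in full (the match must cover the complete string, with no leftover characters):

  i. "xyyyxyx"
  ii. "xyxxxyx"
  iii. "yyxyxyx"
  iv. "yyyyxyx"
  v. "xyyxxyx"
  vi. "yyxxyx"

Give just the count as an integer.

i. "xyyyxyx" → match
ii. "xyxxxyx" → match
iii. "yyxyxyx" → match
iv. "yyyyxyx" → match
v. "xyyxxyx" → match
vi. "yyxxyx" → no match
Total matched: 5

5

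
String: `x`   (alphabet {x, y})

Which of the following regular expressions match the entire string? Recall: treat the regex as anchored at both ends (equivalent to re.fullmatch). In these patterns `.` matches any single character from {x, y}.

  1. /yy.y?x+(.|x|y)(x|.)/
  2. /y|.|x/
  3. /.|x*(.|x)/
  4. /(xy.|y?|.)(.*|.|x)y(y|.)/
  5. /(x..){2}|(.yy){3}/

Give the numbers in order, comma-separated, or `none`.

1 → no match — must start with `yy`
2 → match
3 → match
4 → no match
5 → no match

2, 3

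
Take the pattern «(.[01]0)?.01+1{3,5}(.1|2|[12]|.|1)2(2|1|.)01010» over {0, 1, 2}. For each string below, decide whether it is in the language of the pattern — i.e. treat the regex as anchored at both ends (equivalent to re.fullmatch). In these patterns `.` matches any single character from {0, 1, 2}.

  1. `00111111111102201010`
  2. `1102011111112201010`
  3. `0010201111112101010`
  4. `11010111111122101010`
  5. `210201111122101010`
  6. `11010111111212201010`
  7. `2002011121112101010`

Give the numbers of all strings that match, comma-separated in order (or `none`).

1 → match
2 → match
3 → no match
4 → match
5 → match
6 → match
7 → no match

1, 2, 4, 5, 6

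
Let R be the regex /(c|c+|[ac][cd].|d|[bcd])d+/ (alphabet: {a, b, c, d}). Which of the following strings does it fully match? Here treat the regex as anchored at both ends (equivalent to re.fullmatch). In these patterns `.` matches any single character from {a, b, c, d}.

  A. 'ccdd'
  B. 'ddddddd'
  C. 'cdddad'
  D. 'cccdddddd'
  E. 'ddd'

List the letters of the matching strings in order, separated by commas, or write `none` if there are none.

A, B, D, E

A → match
B → match
C → no match
D → match
E → match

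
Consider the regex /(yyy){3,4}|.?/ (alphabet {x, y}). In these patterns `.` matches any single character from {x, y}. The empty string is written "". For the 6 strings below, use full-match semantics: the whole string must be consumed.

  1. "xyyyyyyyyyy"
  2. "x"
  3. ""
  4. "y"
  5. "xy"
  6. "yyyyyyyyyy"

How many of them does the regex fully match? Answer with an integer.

3

1 → no match
2 → match
3 → match
4 → match
5 → no match
6 → no match
Total matched: 3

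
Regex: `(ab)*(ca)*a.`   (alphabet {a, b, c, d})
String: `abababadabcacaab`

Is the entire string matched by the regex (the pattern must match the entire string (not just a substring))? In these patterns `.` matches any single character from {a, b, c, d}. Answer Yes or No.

No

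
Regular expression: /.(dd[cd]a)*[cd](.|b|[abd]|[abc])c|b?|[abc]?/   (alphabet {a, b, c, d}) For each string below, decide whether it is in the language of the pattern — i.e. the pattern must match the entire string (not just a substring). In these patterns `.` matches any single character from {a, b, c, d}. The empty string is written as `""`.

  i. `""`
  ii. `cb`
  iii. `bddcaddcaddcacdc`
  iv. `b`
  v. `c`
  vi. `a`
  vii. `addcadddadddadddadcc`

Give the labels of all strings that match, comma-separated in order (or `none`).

i → match
ii → no match
iii → match
iv → match
v → match
vi → match
vii → match

i, iii, iv, v, vi, vii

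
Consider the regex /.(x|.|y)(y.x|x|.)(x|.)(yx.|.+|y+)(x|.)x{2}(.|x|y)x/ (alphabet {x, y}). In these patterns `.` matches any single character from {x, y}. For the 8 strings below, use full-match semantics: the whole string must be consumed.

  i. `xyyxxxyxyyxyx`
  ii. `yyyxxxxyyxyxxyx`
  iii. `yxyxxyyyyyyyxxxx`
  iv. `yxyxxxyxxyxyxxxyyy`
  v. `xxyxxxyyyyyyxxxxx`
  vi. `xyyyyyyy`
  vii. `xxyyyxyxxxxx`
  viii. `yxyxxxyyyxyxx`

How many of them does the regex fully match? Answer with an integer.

i → no match
ii → match
iii → match
iv → no match — must end with `x`
v → match
vi → no match — must end with `x`
vii → match
viii → no match
Total matched: 4

4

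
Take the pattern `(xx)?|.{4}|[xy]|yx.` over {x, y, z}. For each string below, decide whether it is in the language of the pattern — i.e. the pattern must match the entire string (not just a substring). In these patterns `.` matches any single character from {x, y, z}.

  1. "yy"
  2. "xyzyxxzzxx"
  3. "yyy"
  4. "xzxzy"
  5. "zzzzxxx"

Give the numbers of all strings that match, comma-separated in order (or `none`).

1 → no match
2 → no match
3 → no match
4 → no match
5 → no match

none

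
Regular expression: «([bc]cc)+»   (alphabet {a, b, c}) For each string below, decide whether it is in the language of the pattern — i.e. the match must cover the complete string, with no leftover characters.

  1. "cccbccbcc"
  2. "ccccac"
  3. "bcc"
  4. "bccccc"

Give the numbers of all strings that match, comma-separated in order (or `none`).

1, 3, 4

1. "cccbccbcc" → match
2. "ccccac" → no match — must end with "cc"
3. "bcc" → match
4. "bccccc" → match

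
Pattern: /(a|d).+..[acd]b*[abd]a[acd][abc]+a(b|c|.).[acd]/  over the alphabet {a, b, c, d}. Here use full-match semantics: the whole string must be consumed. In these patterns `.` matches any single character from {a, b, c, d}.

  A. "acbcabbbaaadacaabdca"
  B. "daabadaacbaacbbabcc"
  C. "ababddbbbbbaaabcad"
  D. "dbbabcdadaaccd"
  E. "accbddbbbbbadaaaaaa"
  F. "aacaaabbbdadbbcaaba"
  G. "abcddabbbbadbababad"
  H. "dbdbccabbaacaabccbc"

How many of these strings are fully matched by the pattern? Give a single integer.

5

A → no match
B → match
C → no match
D → match
E → match
F → match
G → match
H → no match
Total matched: 5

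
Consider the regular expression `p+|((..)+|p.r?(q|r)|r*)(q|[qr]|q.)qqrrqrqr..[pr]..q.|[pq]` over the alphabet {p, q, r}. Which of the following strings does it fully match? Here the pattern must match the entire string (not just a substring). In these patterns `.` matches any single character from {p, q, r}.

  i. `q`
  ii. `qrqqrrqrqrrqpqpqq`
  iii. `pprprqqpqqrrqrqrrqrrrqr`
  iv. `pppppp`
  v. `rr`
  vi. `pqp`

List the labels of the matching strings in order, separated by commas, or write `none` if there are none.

i. `q` → match
ii → match
iii → match
iv. `pppppp` → match
v. `rr` → no match
vi. `pqp` → no match

i, ii, iii, iv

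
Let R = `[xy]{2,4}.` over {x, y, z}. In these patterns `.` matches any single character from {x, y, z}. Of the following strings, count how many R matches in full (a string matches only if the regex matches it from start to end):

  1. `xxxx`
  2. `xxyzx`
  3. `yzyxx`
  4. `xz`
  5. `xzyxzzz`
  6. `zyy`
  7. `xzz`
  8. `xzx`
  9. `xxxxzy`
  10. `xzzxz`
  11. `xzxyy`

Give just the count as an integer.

1

1 → match
2 → no match
3 → no match
4 → no match
5 → no match
6 → no match
7 → no match
8 → no match
9 → no match
10 → no match
11 → no match
Total matched: 1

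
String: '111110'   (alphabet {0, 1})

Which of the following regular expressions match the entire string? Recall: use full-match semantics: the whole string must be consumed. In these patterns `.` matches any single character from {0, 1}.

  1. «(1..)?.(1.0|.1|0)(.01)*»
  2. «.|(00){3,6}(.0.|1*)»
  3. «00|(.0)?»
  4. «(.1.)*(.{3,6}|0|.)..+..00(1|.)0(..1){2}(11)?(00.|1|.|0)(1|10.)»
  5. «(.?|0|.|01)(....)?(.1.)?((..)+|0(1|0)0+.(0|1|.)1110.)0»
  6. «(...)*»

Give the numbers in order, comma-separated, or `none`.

1 → no match
2 → no match
3 → no match
4 → no match
5 → match
6 → match

5, 6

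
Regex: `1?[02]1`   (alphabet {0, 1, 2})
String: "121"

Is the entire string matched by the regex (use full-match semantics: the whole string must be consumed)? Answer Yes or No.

Yes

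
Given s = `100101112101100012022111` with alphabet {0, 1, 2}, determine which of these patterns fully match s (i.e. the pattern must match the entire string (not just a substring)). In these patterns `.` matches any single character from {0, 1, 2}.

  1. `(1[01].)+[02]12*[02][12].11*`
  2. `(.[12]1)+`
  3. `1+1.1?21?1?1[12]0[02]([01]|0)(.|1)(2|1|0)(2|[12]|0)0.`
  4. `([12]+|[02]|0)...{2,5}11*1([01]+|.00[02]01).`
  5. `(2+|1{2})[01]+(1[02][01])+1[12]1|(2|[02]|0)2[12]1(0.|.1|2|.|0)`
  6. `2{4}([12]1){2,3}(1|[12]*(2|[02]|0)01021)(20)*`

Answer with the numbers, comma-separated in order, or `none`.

1 → match
2 → no match
3 → no match
4 → no match
5 → no match
6 → no match — must start with `2`

1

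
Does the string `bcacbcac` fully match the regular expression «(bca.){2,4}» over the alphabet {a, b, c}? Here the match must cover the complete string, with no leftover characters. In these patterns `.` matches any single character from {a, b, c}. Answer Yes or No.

Yes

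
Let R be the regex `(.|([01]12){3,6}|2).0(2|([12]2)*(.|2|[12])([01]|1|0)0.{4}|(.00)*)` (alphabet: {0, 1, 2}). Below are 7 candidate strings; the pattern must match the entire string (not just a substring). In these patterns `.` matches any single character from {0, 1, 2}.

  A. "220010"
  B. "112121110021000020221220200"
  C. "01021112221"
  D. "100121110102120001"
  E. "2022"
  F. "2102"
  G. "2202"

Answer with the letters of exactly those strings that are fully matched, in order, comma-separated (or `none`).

A. "220010" → no match
B → no match
C. "01021112221" → no match
D → no match
E. "2022" → no match
F. "2102" → match
G. "2202" → match

F, G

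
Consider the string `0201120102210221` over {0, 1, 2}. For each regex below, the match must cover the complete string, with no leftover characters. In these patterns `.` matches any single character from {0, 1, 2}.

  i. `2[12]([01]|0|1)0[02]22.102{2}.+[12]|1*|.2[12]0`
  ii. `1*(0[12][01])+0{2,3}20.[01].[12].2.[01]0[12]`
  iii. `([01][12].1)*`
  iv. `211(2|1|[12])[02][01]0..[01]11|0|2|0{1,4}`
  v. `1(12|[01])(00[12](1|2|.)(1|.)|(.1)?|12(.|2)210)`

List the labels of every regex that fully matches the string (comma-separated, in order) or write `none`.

iii

i → no match
ii → no match
iii → match
iv → no match
v → no match — must start with `1`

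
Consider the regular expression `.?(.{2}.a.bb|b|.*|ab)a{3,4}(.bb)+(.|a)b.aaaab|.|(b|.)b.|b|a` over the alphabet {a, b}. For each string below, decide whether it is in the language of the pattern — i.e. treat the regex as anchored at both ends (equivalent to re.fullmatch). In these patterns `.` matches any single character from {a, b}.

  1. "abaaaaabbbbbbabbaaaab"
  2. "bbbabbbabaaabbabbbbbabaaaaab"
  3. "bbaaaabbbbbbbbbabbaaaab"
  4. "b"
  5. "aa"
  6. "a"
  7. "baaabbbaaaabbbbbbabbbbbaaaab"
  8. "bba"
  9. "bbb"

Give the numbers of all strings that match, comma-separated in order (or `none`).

1, 3, 4, 6, 7, 8, 9

1 → match
2 → no match
3 → match
4 → match
5 → no match
6 → match
7 → match
8 → match
9 → match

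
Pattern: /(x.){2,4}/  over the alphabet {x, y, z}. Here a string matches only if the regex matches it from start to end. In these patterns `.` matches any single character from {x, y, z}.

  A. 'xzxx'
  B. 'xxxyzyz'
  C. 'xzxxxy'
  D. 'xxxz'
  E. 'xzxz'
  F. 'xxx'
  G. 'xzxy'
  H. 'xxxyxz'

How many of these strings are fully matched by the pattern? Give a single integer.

A. 'xzxx' → match
B. 'xxxyzyz' → no match
C. 'xzxxxy' → match
D. 'xxxz' → match
E. 'xzxz' → match
F. 'xxx' → no match
G. 'xzxy' → match
H. 'xxxyxz' → match
Total matched: 6

6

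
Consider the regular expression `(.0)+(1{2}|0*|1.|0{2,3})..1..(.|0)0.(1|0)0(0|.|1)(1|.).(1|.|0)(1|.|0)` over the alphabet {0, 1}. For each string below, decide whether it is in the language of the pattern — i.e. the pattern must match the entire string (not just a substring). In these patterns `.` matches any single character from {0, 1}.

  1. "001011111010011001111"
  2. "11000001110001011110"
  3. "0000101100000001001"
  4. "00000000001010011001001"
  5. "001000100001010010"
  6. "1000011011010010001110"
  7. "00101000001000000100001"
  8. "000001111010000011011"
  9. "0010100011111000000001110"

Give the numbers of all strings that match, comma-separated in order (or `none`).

1 → match
2 → no match
3 → match
4 → match
5 → no match
6 → no match
7 → no match
8 → no match
9 → match

1, 3, 4, 9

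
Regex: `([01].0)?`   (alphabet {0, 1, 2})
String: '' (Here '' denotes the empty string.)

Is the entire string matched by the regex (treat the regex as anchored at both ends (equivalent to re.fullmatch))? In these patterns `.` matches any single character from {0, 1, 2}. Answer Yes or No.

Yes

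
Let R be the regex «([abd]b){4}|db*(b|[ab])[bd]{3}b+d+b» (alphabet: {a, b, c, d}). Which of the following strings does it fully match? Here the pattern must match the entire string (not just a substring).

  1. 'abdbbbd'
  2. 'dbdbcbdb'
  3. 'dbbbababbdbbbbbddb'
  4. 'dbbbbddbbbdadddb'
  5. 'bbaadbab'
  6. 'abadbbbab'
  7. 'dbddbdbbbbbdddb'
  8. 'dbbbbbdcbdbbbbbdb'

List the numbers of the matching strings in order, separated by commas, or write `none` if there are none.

1. 'abdbbbd' → no match
2. 'dbdbcbdb' → no match
3 → no match
4 → no match
5. 'bbaadbab' → no match
6. 'abadbbbab' → no match
7 → no match
8 → no match

none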